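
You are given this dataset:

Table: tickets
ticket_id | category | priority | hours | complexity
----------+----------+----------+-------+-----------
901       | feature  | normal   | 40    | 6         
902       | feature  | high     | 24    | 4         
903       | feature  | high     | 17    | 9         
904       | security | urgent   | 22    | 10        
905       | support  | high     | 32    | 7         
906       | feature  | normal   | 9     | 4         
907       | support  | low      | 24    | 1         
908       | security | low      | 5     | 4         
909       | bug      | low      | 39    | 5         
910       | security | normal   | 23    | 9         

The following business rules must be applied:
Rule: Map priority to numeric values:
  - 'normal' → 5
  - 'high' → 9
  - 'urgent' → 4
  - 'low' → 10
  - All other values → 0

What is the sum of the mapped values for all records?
76

Step 1: Apply mapping to each record
Step 2: Count by status:
  'normal': 3 records × 5 = 15
  'high': 3 records × 9 = 27
  'urgent': 1 records × 4 = 4
  'low': 3 records × 10 = 30
Step 3: Sum all mapped values = 76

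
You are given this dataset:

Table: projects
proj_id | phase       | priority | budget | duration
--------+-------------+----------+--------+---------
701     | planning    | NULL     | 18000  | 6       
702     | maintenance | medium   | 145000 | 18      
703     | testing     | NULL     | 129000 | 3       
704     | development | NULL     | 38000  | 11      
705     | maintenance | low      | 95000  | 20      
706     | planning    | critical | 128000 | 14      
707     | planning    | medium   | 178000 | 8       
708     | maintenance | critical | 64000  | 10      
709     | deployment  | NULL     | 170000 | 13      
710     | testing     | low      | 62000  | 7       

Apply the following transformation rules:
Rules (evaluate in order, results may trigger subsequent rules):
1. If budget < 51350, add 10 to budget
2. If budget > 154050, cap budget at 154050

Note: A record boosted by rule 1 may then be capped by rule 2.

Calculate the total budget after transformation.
987120

Step 1: Apply rule 1 to records with budget < 51350
  - 2 records get bonus of 10
  - Of these, 0 records then exceed 154050 and get capped
Step 2: Apply rule 2 to records with budget > 154050
  - 2 records (original) are capped
Step 3: Calculate final sum = 987120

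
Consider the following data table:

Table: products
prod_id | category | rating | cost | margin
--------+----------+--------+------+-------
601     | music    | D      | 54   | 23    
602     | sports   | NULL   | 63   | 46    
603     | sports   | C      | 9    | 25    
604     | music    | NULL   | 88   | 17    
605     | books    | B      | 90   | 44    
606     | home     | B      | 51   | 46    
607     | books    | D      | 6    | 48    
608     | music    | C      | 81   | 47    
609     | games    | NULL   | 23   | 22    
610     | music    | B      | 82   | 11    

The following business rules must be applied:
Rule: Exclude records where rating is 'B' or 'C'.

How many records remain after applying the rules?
5

Step 1: Count records to exclude
  - 3 (B) + 2 (C) = 5 records
Step 2: Total records: 10
Step 3: Remaining = 10 - 5 = 5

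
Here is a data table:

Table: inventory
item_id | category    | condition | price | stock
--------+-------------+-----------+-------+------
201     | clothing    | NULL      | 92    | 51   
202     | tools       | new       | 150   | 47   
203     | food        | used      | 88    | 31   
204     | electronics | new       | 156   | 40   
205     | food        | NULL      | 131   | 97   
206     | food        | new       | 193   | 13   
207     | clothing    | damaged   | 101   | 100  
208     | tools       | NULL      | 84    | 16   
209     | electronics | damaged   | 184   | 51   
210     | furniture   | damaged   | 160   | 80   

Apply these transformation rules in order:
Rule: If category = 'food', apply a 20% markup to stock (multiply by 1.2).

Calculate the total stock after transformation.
554.2

Step 1: Records with category = 'food' have total stock = 141
Step 2: Apply multiplier: 141 × 1.2 = 169.2
Step 3: Other records total: 385
Step 4: Final sum = 169.2 + 385 = 554.2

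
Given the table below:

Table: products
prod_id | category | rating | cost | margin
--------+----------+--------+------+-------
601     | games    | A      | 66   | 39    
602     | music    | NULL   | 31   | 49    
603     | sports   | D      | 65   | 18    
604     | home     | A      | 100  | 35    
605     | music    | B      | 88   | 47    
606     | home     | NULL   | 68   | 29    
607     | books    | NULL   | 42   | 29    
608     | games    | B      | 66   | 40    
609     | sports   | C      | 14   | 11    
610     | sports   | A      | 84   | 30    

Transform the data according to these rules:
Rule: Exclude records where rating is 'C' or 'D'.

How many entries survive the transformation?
8

Step 1: Count records to exclude
  - 1 (C) + 1 (D) = 2 records
Step 2: Total records: 10
Step 3: Remaining = 10 - 2 = 8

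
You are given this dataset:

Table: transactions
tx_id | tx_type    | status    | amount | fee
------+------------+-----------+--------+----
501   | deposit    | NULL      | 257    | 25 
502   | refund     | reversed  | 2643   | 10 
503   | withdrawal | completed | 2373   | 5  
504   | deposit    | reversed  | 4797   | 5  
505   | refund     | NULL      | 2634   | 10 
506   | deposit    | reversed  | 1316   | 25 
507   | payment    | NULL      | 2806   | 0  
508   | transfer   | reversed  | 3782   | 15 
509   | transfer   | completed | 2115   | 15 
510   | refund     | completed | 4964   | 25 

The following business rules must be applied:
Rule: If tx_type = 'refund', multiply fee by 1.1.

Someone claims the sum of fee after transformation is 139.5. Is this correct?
Yes, the result is correct.

Step 1: Calculate the correct sum after transformation
Step 2: Apply multiplier 1.1 to records where tx_type = 'refund'
Step 3: Correct result = 139.5
Step 4: Claimed result = 139.5
Step 5: 139.5 = 139.5 ✓
Conclusion: The claimed result is correct.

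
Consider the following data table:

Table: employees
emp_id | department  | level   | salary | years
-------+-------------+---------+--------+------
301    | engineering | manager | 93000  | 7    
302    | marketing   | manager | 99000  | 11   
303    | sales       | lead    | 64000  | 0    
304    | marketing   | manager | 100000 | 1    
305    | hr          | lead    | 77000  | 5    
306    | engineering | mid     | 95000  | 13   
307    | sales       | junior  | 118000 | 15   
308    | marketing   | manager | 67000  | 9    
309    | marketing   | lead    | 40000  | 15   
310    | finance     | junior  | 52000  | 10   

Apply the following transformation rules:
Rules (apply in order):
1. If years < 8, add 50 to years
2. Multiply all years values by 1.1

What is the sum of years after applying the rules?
314.6

Step 1: Apply Rule 1 - Add 50 to records with years < 8
  - 4 records affected: 13 + (4 × 50) = 213
  - Unaffected records: 73
  - Sum after Rule 1: 286
Step 2: Apply Rule 2 - Multiply all by 1.1
  - 286 × 1.1 = 314.6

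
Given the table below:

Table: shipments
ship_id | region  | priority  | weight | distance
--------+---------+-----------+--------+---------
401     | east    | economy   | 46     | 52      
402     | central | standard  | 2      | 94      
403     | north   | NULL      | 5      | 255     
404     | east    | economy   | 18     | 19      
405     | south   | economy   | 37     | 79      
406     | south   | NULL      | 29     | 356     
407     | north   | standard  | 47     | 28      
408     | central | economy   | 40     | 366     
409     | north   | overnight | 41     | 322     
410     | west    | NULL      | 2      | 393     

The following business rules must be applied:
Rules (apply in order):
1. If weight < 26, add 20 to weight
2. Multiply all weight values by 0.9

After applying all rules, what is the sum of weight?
312.3

Step 1: Apply Rule 1 - Add 20 to records with weight < 26
  - 4 records affected: 27 + (4 × 20) = 107
  - Unaffected records: 240
  - Sum after Rule 1: 347
Step 2: Apply Rule 2 - Multiply all by 0.9
  - 347 × 0.9 = 312.3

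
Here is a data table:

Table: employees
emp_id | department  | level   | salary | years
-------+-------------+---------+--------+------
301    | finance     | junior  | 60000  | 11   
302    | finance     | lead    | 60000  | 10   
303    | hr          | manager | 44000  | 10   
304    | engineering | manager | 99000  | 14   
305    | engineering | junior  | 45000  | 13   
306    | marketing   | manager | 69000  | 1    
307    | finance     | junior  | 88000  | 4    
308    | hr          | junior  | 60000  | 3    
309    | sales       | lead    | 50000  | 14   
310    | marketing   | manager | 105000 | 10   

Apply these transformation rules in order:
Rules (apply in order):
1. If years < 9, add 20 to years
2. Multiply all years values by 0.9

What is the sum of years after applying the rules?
135.0

Step 1: Apply Rule 1 - Add 20 to records with years < 9
  - 3 records affected: 8 + (3 × 20) = 68
  - Unaffected records: 82
  - Sum after Rule 1: 150
Step 2: Apply Rule 2 - Multiply all by 0.9
  - 150 × 0.9 = 135.0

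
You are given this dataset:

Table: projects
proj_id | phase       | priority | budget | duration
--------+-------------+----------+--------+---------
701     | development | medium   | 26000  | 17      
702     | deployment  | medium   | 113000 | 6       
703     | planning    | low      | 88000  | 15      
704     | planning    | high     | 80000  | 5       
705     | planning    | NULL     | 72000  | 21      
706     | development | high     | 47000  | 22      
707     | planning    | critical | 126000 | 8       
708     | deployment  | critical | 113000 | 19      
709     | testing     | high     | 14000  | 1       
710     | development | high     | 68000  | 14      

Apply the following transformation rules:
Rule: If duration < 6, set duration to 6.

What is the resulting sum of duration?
134

Step 1: 2 records have duration < 6
Step 2: These records originally summed to 6
Step 3: After setting to minimum: 2 × 6 = 12
Step 4: Unaffected records sum: 122
Step 5: Final sum = 12 + 122 = 134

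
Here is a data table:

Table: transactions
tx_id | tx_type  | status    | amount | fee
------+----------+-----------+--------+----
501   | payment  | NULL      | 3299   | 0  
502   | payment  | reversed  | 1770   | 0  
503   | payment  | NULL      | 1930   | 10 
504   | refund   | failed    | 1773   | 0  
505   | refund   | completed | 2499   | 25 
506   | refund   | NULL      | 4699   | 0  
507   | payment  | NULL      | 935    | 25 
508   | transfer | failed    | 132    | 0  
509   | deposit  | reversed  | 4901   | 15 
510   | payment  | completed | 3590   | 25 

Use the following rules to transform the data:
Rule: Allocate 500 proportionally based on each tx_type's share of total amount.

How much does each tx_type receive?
deposit: 95.99, payment: 225.71, refund: 175.71, transfer: 2.59

Step 1: Calculate total amount = 25528
Step 2: Calculate each tx_type's proportion:
  deposit: 4901/25528 = 19.20% → 95.99
  payment: 11524/25528 = 45.14% → 225.71
  refund: 8971/25528 = 35.14% → 175.71
  transfer: 132/25528 = 0.52% → 2.59
Step 3: Verify: sum of allocations ≈ 500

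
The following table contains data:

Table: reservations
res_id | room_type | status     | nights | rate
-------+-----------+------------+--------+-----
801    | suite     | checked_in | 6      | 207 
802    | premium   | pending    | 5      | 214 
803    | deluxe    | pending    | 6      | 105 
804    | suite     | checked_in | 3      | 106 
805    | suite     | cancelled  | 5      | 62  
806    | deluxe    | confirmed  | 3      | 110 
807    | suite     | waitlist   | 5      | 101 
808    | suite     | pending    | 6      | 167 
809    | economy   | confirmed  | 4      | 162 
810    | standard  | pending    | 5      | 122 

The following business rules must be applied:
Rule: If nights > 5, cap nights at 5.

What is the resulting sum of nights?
45

Step 1: 3 records have nights > 5
Step 2: These records originally summed to 18
Step 3: After capping: 3 × 5 = 15
Step 4: Unaffected records sum: 30
Step 5: Final sum = 15 + 30 = 45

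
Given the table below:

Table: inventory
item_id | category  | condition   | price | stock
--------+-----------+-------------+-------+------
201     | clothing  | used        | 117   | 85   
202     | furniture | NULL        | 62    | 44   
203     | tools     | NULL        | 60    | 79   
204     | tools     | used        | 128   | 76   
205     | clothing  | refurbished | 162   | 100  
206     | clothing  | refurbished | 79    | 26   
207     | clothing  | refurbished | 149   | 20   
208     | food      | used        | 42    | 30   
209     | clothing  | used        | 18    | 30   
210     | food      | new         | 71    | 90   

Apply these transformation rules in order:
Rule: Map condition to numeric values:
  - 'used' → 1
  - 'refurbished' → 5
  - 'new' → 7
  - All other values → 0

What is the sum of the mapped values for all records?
26

Step 1: Apply mapping to each record
Step 2: Count by status:
  'used': 4 records × 1 = 4
  'refurbished': 3 records × 5 = 15
  'new': 1 records × 7 = 7
Step 3: Sum all mapped values = 26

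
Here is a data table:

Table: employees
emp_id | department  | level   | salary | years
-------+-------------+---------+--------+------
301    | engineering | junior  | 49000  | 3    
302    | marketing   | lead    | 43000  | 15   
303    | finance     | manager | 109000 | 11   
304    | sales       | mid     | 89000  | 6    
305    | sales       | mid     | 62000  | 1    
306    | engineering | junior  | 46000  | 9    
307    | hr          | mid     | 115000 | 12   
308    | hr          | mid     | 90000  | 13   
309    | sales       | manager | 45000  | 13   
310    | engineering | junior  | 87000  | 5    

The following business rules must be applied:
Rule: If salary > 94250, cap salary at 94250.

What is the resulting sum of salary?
699500

Step 1: 2 records have salary > 94250
Step 2: These records originally summed to 224000
Step 3: After capping: 2 × 94250 = 188500
Step 4: Unaffected records sum: 511000
Step 5: Final sum = 188500 + 511000 = 699500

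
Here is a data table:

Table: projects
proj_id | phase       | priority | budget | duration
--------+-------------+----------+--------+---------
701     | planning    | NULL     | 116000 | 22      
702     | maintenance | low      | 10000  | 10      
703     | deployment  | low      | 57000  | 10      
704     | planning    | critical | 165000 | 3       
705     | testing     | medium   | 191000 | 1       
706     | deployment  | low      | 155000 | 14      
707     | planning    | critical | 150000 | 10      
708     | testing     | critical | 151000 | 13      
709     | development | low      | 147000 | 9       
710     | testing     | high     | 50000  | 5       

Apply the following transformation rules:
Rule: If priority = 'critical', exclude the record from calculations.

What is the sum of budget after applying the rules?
726000

Step 1: Identify records where priority = 'critical'
Step 2: The excluded records sum to 466000
Step 3: Original total budget = 1192000
Step 4: Remaining total = 1192000 - 466000 = 726000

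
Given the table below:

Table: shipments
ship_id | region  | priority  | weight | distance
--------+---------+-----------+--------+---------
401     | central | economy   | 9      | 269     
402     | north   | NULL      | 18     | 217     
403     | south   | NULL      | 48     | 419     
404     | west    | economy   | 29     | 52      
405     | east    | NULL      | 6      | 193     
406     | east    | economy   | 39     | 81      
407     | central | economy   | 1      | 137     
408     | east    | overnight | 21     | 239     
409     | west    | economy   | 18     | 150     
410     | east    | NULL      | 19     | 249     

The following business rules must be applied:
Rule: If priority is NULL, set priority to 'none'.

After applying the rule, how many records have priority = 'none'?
4

Step 1: Count records where priority IS NULL
Step 2: Found 4 records with NULL priority
Step 3: These records will have priority set to 'none'
Step 4: Records already having priority = 'none': 0
Step 5: Answer: 4 + 0 = 4 records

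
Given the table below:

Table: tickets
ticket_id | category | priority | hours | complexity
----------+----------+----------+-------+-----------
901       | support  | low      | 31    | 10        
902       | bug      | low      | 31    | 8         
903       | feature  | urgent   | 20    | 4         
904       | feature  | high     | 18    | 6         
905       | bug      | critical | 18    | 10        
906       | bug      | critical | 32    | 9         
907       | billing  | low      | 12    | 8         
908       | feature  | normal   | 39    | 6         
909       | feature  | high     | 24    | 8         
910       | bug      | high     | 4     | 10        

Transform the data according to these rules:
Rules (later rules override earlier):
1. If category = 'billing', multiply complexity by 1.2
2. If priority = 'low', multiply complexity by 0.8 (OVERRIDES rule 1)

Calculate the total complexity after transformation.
73.8

Step 1: Rule 2 takes priority for records with priority = 'low'
  - 3 records: 26 × 0.8 = 20.8
Step 2: Rule 1 applies to remaining records with category = 'billing'
  - 0 records: 0 × 1.2 = 0.0
Step 3: Other records unchanged: 53
Step 4: Final sum = 20.8 + 0.0 + 53 = 73.8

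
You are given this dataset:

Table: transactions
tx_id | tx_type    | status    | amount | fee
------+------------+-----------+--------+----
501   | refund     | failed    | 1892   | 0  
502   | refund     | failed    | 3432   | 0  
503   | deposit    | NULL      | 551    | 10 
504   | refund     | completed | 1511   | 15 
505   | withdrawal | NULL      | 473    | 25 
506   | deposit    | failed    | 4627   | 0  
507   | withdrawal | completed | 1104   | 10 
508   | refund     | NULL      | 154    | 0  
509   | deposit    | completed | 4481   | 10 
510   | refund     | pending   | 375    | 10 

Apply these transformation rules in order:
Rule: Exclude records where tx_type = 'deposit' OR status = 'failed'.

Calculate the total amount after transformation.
3617

Step 1: Find records where tx_type = 'deposit' OR status = 'failed'
Step 2: 5 records match, summing to 14983
Step 3: Original sum: 18600
Step 4: Remaining sum = 18600 - 14983 = 3617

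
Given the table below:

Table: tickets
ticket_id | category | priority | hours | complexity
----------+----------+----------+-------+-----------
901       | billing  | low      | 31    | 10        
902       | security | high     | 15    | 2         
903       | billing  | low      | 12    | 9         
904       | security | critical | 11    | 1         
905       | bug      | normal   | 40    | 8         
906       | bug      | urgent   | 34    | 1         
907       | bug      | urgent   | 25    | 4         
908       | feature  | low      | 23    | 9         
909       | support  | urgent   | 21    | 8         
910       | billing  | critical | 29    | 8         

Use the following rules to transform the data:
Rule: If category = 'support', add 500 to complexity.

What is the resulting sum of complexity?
560

Step 1: Count records where category = 'support': 1
Step 2: Total bonus added: 1 × 500 = 500
Step 3: Original sum of complexity: 60
Step 4: Final sum = 60 + 500 = 560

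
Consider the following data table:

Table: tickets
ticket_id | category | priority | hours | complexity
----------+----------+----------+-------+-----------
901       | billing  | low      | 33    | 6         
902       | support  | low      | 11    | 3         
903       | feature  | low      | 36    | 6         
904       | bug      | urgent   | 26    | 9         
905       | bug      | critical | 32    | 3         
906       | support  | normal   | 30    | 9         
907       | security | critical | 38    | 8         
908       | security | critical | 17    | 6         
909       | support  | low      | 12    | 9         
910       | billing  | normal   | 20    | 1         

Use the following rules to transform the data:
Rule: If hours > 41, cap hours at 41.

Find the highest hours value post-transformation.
38

Step 1: Original maximum hours = 38
Step 2: Check cap of 41 against maximum
Step 3: No records exceed the cap (max 38 <= cap 41), so no capping applies
Step 4: Maximum after transformation = 38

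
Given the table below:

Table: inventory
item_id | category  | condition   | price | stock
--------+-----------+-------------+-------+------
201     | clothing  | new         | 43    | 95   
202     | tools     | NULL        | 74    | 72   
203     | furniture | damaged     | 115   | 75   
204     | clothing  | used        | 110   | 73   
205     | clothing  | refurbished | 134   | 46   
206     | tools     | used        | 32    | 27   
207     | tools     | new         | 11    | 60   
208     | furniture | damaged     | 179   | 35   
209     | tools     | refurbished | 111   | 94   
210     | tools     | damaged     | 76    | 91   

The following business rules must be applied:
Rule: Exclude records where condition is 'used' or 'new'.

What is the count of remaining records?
6

Step 1: Count records to exclude
  - 2 (used) + 2 (new) = 4 records
Step 2: Total records: 10
Step 3: Remaining = 10 - 4 = 6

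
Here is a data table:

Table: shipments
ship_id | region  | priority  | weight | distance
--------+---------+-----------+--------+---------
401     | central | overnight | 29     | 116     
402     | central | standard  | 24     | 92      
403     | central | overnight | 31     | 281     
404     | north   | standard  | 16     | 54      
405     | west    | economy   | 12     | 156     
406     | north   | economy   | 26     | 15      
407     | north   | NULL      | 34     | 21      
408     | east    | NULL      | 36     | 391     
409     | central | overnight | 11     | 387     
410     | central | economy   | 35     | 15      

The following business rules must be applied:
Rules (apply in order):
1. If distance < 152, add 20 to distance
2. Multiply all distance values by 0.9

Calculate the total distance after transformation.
1483.2

Step 1: Apply Rule 1 - Add 20 to records with distance < 152
  - 6 records affected: 313 + (6 × 20) = 433
  - Unaffected records: 1215
  - Sum after Rule 1: 1648
Step 2: Apply Rule 2 - Multiply all by 0.9
  - 1648 × 0.9 = 1483.2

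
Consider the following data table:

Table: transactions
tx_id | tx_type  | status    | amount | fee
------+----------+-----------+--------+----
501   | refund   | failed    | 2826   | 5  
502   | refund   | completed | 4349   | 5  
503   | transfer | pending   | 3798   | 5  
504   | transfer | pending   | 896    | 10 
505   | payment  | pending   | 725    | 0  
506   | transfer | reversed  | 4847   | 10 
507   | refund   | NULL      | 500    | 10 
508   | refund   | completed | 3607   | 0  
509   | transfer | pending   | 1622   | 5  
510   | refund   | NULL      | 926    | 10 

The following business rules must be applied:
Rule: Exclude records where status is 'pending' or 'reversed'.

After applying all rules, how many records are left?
5

Step 1: Count records to exclude
  - 4 (pending) + 1 (reversed) = 5 records
Step 2: Total records: 10
Step 3: Remaining = 10 - 5 = 5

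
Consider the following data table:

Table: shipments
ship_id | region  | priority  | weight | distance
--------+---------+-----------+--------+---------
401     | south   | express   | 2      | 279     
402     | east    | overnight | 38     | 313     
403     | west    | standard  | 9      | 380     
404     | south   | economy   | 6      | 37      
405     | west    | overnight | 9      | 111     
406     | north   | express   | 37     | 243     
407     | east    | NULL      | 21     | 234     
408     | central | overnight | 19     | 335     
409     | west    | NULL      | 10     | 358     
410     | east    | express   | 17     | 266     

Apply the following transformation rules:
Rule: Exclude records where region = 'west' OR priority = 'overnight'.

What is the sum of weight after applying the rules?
83

Step 1: Find records where region = 'west' OR priority = 'overnight'
Step 2: 5 records match, summing to 85
Step 3: Original sum: 168
Step 4: Remaining sum = 168 - 85 = 83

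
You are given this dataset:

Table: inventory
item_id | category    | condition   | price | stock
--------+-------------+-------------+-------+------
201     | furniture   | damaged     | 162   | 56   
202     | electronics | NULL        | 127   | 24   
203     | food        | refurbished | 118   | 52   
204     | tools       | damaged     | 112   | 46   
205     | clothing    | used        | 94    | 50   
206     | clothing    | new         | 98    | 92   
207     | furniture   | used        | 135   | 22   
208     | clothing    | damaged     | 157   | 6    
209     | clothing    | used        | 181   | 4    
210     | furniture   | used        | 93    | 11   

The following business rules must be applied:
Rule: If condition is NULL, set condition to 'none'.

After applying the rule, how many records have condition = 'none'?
1

Step 1: Count records where condition IS NULL
Step 2: Found 1 records with NULL condition
Step 3: These records will have condition set to 'none'
Step 4: Records already having condition = 'none': 0
Step 5: Answer: 1 + 0 = 1 records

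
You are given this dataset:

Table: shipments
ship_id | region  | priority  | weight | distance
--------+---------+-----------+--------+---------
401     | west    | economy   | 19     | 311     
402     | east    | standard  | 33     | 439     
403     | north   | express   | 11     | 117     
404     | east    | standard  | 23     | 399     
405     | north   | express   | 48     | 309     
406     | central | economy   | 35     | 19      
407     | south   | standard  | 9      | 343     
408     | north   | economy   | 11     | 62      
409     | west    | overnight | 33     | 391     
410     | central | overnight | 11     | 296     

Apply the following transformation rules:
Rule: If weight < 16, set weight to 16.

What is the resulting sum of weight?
255

Step 1: 4 records have weight < 16
Step 2: These records originally summed to 42
Step 3: After setting to minimum: 4 × 16 = 64
Step 4: Unaffected records sum: 191
Step 5: Final sum = 64 + 191 = 255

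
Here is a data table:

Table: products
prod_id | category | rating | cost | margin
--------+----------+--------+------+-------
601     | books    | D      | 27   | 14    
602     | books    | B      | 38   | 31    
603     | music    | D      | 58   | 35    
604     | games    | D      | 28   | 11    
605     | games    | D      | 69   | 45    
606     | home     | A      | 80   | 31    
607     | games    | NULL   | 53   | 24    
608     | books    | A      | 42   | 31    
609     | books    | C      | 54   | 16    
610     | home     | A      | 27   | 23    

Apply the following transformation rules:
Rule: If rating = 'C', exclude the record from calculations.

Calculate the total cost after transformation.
422

Step 1: Identify records where rating = 'C'
Step 2: The excluded records sum to 54
Step 3: Original total cost = 476
Step 4: Remaining total = 476 - 54 = 422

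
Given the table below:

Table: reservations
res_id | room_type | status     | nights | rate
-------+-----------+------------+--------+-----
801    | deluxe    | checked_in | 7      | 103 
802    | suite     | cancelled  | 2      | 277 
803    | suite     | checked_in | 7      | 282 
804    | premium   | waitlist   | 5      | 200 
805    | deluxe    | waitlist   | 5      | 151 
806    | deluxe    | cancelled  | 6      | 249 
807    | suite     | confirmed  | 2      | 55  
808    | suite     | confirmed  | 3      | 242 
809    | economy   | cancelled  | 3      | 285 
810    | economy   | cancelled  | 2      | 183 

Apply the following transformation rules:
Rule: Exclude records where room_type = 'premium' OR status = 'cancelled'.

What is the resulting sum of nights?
24

Step 1: Find records where room_type = 'premium' OR status = 'cancelled'
Step 2: 5 records match, summing to 18
Step 3: Original sum: 42
Step 4: Remaining sum = 42 - 18 = 24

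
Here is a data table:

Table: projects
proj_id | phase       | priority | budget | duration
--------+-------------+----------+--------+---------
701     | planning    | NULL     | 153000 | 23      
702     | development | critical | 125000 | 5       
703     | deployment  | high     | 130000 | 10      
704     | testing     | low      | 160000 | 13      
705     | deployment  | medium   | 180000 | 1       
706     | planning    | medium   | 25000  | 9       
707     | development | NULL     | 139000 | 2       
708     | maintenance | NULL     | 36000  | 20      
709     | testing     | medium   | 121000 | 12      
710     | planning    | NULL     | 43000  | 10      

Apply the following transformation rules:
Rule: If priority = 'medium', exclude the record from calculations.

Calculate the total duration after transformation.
83

Step 1: Identify records where priority = 'medium'
Step 2: The excluded records sum to 22
Step 3: Original total duration = 105
Step 4: Remaining total = 105 - 22 = 83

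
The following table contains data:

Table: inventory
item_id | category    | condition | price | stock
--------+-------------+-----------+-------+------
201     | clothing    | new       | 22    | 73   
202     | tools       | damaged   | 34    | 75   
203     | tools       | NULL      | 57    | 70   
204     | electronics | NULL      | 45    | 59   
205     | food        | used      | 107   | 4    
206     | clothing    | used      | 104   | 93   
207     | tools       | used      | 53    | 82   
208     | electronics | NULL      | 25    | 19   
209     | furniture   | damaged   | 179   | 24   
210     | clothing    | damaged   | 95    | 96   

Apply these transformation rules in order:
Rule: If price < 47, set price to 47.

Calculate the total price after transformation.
783

Step 1: 4 records have price < 47
Step 2: These records originally summed to 126
Step 3: After setting to minimum: 4 × 47 = 188
Step 4: Unaffected records sum: 595
Step 5: Final sum = 188 + 595 = 783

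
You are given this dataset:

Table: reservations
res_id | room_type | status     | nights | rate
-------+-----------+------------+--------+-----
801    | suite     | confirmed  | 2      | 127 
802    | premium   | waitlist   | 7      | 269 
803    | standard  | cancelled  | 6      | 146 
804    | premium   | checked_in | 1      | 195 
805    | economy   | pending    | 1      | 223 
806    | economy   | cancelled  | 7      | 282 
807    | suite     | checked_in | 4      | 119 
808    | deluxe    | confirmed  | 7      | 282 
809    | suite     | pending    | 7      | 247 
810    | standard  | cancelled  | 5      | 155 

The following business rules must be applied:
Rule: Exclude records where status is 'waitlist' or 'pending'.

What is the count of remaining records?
7

Step 1: Count records to exclude
  - 1 (waitlist) + 2 (pending) = 3 records
Step 2: Total records: 10
Step 3: Remaining = 10 - 3 = 7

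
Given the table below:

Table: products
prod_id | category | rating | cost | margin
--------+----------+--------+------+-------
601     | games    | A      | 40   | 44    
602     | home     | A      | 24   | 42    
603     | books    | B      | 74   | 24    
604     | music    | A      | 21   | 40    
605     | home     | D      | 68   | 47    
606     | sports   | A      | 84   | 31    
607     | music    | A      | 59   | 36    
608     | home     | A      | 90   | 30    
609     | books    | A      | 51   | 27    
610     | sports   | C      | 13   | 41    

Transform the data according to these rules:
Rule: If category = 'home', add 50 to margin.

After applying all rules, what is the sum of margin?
512

Step 1: Count records where category = 'home': 3
Step 2: Total bonus added: 3 × 50 = 150
Step 3: Original sum of margin: 362
Step 4: Final sum = 362 + 150 = 512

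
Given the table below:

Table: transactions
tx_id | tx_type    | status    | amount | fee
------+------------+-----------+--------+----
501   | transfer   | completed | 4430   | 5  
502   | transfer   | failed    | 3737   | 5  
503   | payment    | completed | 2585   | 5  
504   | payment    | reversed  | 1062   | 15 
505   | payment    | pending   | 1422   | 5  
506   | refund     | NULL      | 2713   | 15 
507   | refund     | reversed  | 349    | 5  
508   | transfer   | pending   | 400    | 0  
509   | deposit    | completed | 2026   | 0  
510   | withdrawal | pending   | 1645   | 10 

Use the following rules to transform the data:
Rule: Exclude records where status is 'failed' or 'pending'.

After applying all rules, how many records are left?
6

Step 1: Count records to exclude
  - 1 (failed) + 3 (pending) = 4 records
Step 2: Total records: 10
Step 3: Remaining = 10 - 4 = 6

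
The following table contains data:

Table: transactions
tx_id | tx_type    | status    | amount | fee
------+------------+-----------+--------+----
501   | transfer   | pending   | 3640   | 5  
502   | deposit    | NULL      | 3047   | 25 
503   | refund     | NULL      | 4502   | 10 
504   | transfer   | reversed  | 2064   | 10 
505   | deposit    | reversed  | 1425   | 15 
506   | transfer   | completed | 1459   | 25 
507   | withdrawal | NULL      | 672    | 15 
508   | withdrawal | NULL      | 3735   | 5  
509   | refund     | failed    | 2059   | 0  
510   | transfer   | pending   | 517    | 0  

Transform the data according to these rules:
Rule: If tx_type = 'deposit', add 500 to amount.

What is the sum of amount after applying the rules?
24120

Step 1: Count records where tx_type = 'deposit': 2
Step 2: Total bonus added: 2 × 500 = 1000
Step 3: Original sum of amount: 23120
Step 4: Final sum = 23120 + 1000 = 24120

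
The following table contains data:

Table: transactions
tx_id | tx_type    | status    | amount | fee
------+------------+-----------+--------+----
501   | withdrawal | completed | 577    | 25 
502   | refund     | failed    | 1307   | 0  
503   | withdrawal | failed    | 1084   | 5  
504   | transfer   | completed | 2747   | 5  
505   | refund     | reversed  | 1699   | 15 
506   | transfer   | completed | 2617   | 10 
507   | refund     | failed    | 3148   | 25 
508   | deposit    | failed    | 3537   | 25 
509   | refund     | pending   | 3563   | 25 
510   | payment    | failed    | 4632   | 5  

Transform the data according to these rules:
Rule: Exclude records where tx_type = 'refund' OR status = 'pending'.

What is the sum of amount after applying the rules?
15194

Step 1: Find records where tx_type = 'refund' OR status = 'pending'
Step 2: 4 records match, summing to 9717
Step 3: Original sum: 24911
Step 4: Remaining sum = 24911 - 9717 = 15194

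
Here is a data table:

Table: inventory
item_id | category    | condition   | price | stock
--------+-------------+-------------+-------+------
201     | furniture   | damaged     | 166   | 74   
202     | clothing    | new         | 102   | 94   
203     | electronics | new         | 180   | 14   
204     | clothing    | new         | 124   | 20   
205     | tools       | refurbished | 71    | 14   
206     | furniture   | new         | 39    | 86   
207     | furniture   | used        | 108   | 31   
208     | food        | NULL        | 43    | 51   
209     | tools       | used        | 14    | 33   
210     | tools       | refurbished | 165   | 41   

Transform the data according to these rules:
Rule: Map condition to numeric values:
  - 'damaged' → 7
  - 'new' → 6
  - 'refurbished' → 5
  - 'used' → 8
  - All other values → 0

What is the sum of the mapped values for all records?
57

Step 1: Apply mapping to each record
Step 2: Count by status:
  'damaged': 1 records × 7 = 7
  'new': 4 records × 6 = 24
  'refurbished': 2 records × 5 = 10
  'used': 2 records × 8 = 16
Step 3: Sum all mapped values = 57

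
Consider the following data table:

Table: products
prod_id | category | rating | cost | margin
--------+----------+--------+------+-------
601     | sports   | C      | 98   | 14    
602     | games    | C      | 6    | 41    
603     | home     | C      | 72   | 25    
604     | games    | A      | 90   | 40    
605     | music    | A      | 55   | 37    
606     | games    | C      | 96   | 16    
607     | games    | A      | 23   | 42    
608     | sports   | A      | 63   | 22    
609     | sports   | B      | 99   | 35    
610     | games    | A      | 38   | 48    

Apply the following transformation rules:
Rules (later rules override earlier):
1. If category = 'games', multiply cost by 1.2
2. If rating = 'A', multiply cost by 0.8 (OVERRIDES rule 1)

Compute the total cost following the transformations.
606.6

Step 1: Rule 2 takes priority for records with rating = 'A'
  - 5 records: 269 × 0.8 = 215.2
Step 2: Rule 1 applies to remaining records with category = 'games'
  - 2 records: 102 × 1.2 = 122.4
Step 3: Other records unchanged: 269
Step 4: Final sum = 215.2 + 122.4 + 269 = 606.6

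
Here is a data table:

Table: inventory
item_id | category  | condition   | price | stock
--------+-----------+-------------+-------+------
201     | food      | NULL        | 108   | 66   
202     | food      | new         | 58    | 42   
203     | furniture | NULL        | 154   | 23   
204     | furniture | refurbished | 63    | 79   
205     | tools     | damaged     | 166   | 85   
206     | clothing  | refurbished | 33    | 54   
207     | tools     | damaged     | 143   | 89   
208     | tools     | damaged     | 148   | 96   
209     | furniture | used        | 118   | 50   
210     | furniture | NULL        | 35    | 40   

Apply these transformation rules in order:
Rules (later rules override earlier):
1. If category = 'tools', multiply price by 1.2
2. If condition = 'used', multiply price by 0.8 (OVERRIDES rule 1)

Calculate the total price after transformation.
1093.8

Step 1: Rule 2 takes priority for records with condition = 'used'
  - 1 records: 118 × 0.8 = 94.4
Step 2: Rule 1 applies to remaining records with category = 'tools'
  - 3 records: 457 × 1.2 = 548.4
Step 3: Other records unchanged: 451
Step 4: Final sum = 94.4 + 548.4 + 451 = 1093.8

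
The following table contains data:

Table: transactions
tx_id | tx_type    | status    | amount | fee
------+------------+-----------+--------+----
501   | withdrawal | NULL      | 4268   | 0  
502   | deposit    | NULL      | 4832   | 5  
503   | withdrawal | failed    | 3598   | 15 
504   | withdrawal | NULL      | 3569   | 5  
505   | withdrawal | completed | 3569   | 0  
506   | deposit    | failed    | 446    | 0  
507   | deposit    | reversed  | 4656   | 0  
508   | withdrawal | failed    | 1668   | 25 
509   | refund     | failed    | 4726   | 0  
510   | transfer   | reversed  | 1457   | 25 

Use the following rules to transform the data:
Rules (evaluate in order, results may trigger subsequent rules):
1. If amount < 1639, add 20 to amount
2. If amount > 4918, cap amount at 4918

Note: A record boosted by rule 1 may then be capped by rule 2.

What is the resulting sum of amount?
32829

Step 1: Apply rule 1 to records with amount < 1639
  - 2 records get bonus of 20
  - Of these, 0 records then exceed 4918 and get capped
Step 2: Apply rule 2 to records with amount > 4918
  - 0 records (original) are capped
Step 3: Calculate final sum = 32829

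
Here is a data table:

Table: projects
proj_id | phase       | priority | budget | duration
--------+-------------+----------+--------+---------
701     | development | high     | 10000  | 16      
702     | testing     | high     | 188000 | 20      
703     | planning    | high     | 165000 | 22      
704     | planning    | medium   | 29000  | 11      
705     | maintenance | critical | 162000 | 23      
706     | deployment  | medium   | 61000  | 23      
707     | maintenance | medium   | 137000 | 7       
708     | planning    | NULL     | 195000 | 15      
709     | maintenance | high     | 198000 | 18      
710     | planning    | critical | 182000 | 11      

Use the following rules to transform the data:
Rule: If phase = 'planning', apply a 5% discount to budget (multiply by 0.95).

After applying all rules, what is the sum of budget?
1298450.0

Step 1: Records with phase = 'planning' have total budget = 571000
Step 2: Apply multiplier: 571000 × 0.95 = 542450.0
Step 3: Other records total: 756000
Step 4: Final sum = 542450.0 + 756000 = 1298450.0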